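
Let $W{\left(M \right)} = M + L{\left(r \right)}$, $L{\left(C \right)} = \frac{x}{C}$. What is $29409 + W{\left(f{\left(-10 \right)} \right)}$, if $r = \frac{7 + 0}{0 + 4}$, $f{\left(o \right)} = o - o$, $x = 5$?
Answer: $\frac{205883}{7} \approx 29412.0$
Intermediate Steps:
$f{\left(o \right)} = 0$
$r = \frac{7}{4} \approx 1.75$
$L{\left(C \right)} = \frac{5}{C}$
$W{\left(M \right)} = \frac{20}{7} + M$ ($W{\left(M \right)} = M + \frac{5}{\frac{7}{4}} = M + 5 \cdot \frac{4}{7} = M + \frac{20}{7} = \frac{20}{7} + M$)
$29409 + W{\left(f{\left(-10 \right)} \right)} = 29409 + \left(\frac{20}{7} + 0\right) = 29409 + \frac{20}{7} = \frac{205883}{7}$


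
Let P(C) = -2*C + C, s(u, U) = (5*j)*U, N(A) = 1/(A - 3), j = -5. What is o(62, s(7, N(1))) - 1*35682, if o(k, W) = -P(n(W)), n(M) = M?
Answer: -71339/2 ≈ -35670.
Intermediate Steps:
N(A) = 1/(-3 + A)
s(u, U) = -25*U (s(u, U) = (5*(-5))*U = -25*U)
P(C) = -C
o(k, W) = W (o(k, W) = -(-1)*W = W)
o(62, s(7, N(1))) - 1*35682 = -25/(-3 + 1) - 1*35682 = -25/(-2) - 35682 = -25*(-½) - 35682 = 25/2 - 35682 = -71339/2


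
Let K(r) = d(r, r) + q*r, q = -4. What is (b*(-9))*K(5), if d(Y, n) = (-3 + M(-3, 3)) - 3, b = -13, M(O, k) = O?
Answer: -3393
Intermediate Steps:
d(Y, n) = -9 (d(Y, n) = (-3 - 3) - 3 = -6 - 3 = -9)
K(r) = -9 - 4*r
(b*(-9))*K(5) = (-13*(-9))*(-9 - 4*5) = 117*(-9 - 20) = 117*(-29) = -3393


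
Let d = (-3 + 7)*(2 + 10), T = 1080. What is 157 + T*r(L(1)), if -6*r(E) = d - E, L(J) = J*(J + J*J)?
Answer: -8123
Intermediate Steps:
d = 48 (d = 4*12 = 48)
L(J) = J*(J + J²)
r(E) = -8 + E/6 (r(E) = -(48 - E)/6 = -8 + E/6)
157 + T*r(L(1)) = 157 + 1080*(-8 + (1²*(1 + 1))/6) = 157 + 1080*(-8 + (1*2)/6) = 157 + 1080*(-8 + (⅙)*2) = 157 + 1080*(-8 + ⅓) = 157 + 1080*(-23/3) = 157 - 8280 = -8123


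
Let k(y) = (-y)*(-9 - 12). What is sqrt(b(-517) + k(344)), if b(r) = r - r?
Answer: 2*sqrt(1806) ≈ 84.994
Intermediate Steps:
b(r) = 0
k(y) = 21*y (k(y) = -y*(-21) = 21*y)
sqrt(b(-517) + k(344)) = sqrt(0 + 21*344) = sqrt(0 + 7224) = sqrt(7224) = 2*sqrt(1806)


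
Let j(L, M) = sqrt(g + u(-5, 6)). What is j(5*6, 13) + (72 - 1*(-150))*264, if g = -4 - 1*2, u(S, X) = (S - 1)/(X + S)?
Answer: 58608 + 2*I*sqrt(3) ≈ 58608.0 + 3.4641*I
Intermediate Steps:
u(S, X) = (-1 + S)/(S + X)
g = -6 (g = -4 - 2 = -6)
j(L, M) = 2*I*sqrt(3) (j(L, M) = sqrt(-6 + (-1 - 5)/(-5 + 6)) = sqrt(-6 - 6/1) = sqrt(-6 + 1*(-6)) = sqrt(-6 - 6) = sqrt(-12) = 2*I*sqrt(3))
j(5*6, 13) + (72 - 1*(-150))*264 = 2*I*sqrt(3) + (72 - 1*(-150))*264 = 2*I*sqrt(3) + (72 + 150)*264 = 2*I*sqrt(3) + 222*264 = 2*I*sqrt(3) + 58608 = 58608 + 2*I*sqrt(3)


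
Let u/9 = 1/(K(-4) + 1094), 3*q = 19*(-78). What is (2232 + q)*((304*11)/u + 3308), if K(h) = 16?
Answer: 2167640552/3 ≈ 7.2255e+8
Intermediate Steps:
q = -494 (q = (19*(-78))/3 = (⅓)*(-1482) = -494)
u = 3/370 (u = 9/(16 + 1094) = 9/1110 = 9*(1/1110) = 3/370 ≈ 0.0081081)
(2232 + q)*((304*11)/u + 3308) = (2232 - 494)*((304*11)/(3/370) + 3308) = 1738*(3344*(370/3) + 3308) = 1738*(1237280/3 + 3308) = 1738*(1247204/3) = 2167640552/3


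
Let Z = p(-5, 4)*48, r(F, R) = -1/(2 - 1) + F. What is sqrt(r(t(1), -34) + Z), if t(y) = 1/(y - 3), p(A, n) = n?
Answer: sqrt(762)/2 ≈ 13.802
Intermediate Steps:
t(y) = 1/(-3 + y)
r(F, R) = -1 + F (r(F, R) = -1/1 + F = -1*1 + F = -1 + F)
Z = 192 (Z = 4*48 = 192)
sqrt(r(t(1), -34) + Z) = sqrt((-1 + 1/(-3 + 1)) + 192) = sqrt((-1 + 1/(-2)) + 192) = sqrt((-1 - 1/2) + 192) = sqrt(-3/2 + 192) = sqrt(381/2) = sqrt(762)/2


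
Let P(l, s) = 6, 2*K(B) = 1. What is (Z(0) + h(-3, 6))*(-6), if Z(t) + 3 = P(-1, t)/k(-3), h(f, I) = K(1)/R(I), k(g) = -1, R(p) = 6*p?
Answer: 647/12 ≈ 53.917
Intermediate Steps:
K(B) = 1/2 (K(B) = (1/2)*1 = 1/2)
h(f, I) = 1/(12*I) (h(f, I) = 1/(2*((6*I))) = (1/(6*I))/2 = 1/(12*I))
Z(t) = -9 (Z(t) = -3 + 6/(-1) = -3 + 6*(-1) = -3 - 6 = -9)
(Z(0) + h(-3, 6))*(-6) = (-9 + (1/12)/6)*(-6) = (-9 + (1/12)*(1/6))*(-6) = (-9 + 1/72)*(-6) = -647/72*(-6) = 647/12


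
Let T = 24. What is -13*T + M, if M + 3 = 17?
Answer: -298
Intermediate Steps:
M = 14 (M = -3 + 17 = 14)
-13*T + M = -13*24 + 14 = -312 + 14 = -298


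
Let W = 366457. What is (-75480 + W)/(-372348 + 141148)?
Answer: -290977/231200 ≈ -1.2586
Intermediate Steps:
(-75480 + W)/(-372348 + 141148) = (-75480 + 366457)/(-372348 + 141148) = 290977/(-231200) = 290977*(-1/231200) = -290977/231200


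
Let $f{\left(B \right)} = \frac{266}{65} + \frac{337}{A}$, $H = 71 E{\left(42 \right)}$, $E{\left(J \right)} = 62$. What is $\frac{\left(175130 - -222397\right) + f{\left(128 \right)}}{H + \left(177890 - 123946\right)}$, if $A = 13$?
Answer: $\frac{12920603}{1896245} \approx 6.8138$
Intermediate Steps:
$H = 4402$ ($H = 71 \cdot 62 = 4402$)
$f{\left(B \right)} = \frac{1951}{65}$ ($f{\left(B \right)} = \frac{266}{65} + \frac{337}{13} = \frac{1951}{65}$)
$\frac{\left(175130 - -222397\right) + f{\left(128 \right)}}{H + \left(177890 - 123946\right)} = \frac{\left(175130 - -222397\right) + \frac{1951}{65}}{4402 + \left(177890 - 123946\right)} = \frac{\left(175130 + 222397\right) + \frac{1951}{65}}{4402 + \left(177890 - 123946\right)} = \frac{397527 + \frac{1951}{65}}{4402 + 53944} = \frac{25841206}{65 \cdot 58346} = \frac{25841206}{65} \cdot \frac{1}{58346} = \frac{12920603}{1896245}$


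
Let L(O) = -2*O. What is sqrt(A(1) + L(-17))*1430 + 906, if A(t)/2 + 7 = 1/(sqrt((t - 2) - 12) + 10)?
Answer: 906 + 1430*sqrt(2)*sqrt((101 + 10*I*sqrt(13))/(10 + I*sqrt(13))) ≈ 7329.4 - 10.158*I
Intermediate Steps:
A(t) = -14 + 2/(10 + sqrt(-14 + t)) (A(t) = -14 + 2/(sqrt((t - 2) - 12) + 10) = -14 + 2/(sqrt((-2 + t) - 12) + 10) = -14 + 2/(sqrt(-14 + t) + 10) = -14 + 2/(10 + sqrt(-14 + t)))
sqrt(A(1) + L(-17))*1430 + 906 = sqrt(2*(-69 - 7*sqrt(-14 + 1))/(10 + sqrt(-14 + 1)) - 2*(-17))*1430 + 906 = sqrt(2*(-69 - 7*I*sqrt(13))/(10 + sqrt(-13)) + 34)*1430 + 906 = sqrt(2*(-69 - 7*I*sqrt(13))/(10 + I*sqrt(13)) + 34)*1430 + 906 = sqrt(34 + 2*(-69 - 7*I*sqrt(13))/(10 + I*sqrt(13)))*1430 + 906 = 1430*sqrt(34 + 2*(-69 - 7*I*sqrt(13))/(10 + I*sqrt(13))) + 906 = 906 + 1430*sqrt(34 + 2*(-69 - 7*I*sqrt(13))/(10 + I*sqrt(13)))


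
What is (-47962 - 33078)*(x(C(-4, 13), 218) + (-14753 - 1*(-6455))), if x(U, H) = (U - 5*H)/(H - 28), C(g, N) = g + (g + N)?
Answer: 12785721320/19 ≈ 6.7293e+8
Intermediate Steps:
C(g, N) = N + 2*g (C(g, N) = g + (N + g) = N + 2*g)
x(U, H) = (U - 5*H)/(-28 + H)
(-47962 - 33078)*(x(C(-4, 13), 218) + (-14753 - 1*(-6455))) = (-47962 - 33078)*(((13 + 2*(-4)) - 5*218)/(-28 + 218) + (-14753 - 1*(-6455))) = -81040*(((13 - 8) - 1090)/190 + (-14753 + 6455)) = -81040*((5 - 1090)/190 - 8298) = -81040*((1/190)*(-1085) - 8298) = -81040*(-217/38 - 8298) = -81040*(-315541/38) = 12785721320/19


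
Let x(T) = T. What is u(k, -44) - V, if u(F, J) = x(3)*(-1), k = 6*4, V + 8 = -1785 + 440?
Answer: 1350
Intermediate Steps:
V = -1353 (V = -8 + (-1785 + 440) = -8 - 1345 = -1353)
k = 24
u(F, J) = -3 (u(F, J) = 3*(-1) = -3)
u(k, -44) - V = -3 - 1*(-1353) = -3 + 1353 = 1350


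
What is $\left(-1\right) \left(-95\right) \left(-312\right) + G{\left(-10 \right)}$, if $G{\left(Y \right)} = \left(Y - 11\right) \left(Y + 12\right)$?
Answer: $-29682$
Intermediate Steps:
$G{\left(Y \right)} = \left(-11 + Y\right) \left(12 + Y\right)$
$\left(-1\right) \left(-95\right) \left(-312\right) + G{\left(-10 \right)} = \left(-1\right) \left(-95\right) \left(-312\right) - \left(142 - 100\right) = 95 \left(-312\right) - 42 = -29640 - 42 = -29682$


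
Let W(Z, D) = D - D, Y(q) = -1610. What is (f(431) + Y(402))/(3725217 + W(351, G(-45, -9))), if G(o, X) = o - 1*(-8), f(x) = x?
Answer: -131/413913 ≈ -0.00031649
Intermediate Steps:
G(o, X) = 8 + o (G(o, X) = o + 8 = 8 + o)
W(Z, D) = 0
(f(431) + Y(402))/(3725217 + W(351, G(-45, -9))) = (431 - 1610)/(3725217 + 0) = -1179/3725217 = -1179*1/3725217 = -131/413913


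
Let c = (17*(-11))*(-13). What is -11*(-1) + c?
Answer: 2442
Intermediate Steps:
c = 2431 (c = -187*(-13) = 2431)
-11*(-1) + c = -11*(-1) + 2431 = 11 + 2431 = 2442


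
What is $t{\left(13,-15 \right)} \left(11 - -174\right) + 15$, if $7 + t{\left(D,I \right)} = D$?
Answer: $1125$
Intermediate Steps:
$t{\left(D,I \right)} = -7 + D$
$t{\left(13,-15 \right)} \left(11 - -174\right) + 15 = \left(-7 + 13\right) \left(11 - -174\right) + 15 = 6 \left(11 + 174\right) + 15 = 6 \cdot 185 + 15 = 1110 + 15 = 1125$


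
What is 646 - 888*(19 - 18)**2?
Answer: -242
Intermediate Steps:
646 - 888*(19 - 18)**2 = 646 - 888*1**2 = 646 - 888*1 = 646 - 888 = -242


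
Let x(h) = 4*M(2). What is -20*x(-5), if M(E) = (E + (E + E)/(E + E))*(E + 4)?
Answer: -1440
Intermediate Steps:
M(E) = (1 + E)*(4 + E) (M(E) = (E + (2*E)/((2*E)))*(4 + E) = (E + (2*E)*(1/(2*E)))*(4 + E) = (E + 1)*(4 + E) = (1 + E)*(4 + E))
x(h) = 72 (x(h) = 4*(4 + 2² + 5*2) = 4*(4 + 4 + 10) = 4*18 = 72)
-20*x(-5) = -20*72 = -1440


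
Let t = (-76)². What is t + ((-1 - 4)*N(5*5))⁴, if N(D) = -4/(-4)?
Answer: 6401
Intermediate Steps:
N(D) = 1 (N(D) = -4*(-¼) = 1)
t = 5776
t + ((-1 - 4)*N(5*5))⁴ = 5776 + ((-1 - 4)*1)⁴ = 5776 + (-5*1)⁴ = 5776 + (-5)⁴ = 5776 + 625 = 6401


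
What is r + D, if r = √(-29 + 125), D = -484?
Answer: -484 + 4*√6 ≈ -474.20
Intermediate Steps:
r = 4*√6 (r = √96 = 4*√6 ≈ 9.7980)
r + D = 4*√6 - 484 = -484 + 4*√6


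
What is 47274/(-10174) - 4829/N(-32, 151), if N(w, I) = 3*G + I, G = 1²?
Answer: -2564111/71218 ≈ -36.004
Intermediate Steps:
G = 1
N(w, I) = 3 + I (N(w, I) = 3*1 + I = 3 + I)
47274/(-10174) - 4829/N(-32, 151) = 47274/(-10174) - 4829/(3 + 151) = 47274*(-1/10174) - 4829/154 = -23637/5087 - 4829*1/154 = -23637/5087 - 439/14 = -2564111/71218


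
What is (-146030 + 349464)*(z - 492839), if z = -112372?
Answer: -123120494574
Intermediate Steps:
(-146030 + 349464)*(z - 492839) = (-146030 + 349464)*(-112372 - 492839) = 203434*(-605211) = -123120494574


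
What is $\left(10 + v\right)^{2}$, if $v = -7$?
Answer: $9$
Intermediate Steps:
$\left(10 + v\right)^{2} = \left(10 - 7\right)^{2} = 3^{2} = 9$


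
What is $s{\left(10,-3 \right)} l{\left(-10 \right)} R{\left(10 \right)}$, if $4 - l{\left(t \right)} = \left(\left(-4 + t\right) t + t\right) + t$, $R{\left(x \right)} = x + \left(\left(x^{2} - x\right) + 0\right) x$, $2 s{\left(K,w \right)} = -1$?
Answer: $52780$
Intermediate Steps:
$s{\left(K,w \right)} = - \frac{1}{2}$ ($s{\left(K,w \right)} = \frac{1}{2} \left(-1\right) = - \frac{1}{2}$)
$R{\left(x \right)} = x + x \left(x^{2} - x\right)$ ($R{\left(x \right)} = x + \left(x^{2} - x\right) x = x + x \left(x^{2} - x\right)$)
$l{\left(t \right)} = 4 - 2 t - t \left(-4 + t\right)$ ($l{\left(t \right)} = 4 - \left(\left(\left(-4 + t\right) t + t\right) + t\right) = 4 - \left(\left(t \left(-4 + t\right) + t\right) + t\right) = 4 - \left(\left(t + t \left(-4 + t\right)\right) + t\right) = 4 - \left(2 t + t \left(-4 + t\right)\right) = 4 - 2 t - t \left(-4 + t\right)$)
$s{\left(10,-3 \right)} l{\left(-10 \right)} R{\left(10 \right)} = - \frac{4 - \left(-10\right)^{2} + 2 \left(-10\right)}{2} \cdot 10 \left(1 + 10^{2} - 10\right) = - \frac{4 - 100 - 20}{2} \cdot 10 \left(1 + 100 - 10\right) = - \frac{4 - 100 - 20}{2} \cdot 10 \cdot 91 = \left(- \frac{1}{2}\right) \left(-116\right) 910 = 58 \cdot 910 = 52780$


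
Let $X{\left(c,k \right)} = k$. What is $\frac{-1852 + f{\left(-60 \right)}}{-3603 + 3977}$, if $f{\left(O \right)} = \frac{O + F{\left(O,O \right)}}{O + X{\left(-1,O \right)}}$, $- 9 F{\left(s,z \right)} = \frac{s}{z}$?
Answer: $- \frac{1999619}{403920} \approx -4.9505$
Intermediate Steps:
$F{\left(s,z \right)} = - \frac{s}{9 z}$ ($F{\left(s,z \right)} = - \frac{s \frac{1}{z}}{9} = - \frac{s}{9 z}$)
$f{\left(O \right)} = \frac{- \frac{1}{9} + O}{2 O}$ ($f{\left(O \right)} = \frac{O - \frac{O}{9 O}}{O + O} = \frac{O - \frac{1}{9}}{2 O} = \left(- \frac{1}{9} + O\right) \frac{1}{2 O} = \frac{- \frac{1}{9} + O}{2 O}$)
$\frac{-1852 + f{\left(-60 \right)}}{-3603 + 3977} = \frac{-1852 + \frac{-1 + 9 \left(-60\right)}{18 \left(-60\right)}}{-3603 + 3977} = \frac{-1852 + \frac{1}{18} \left(- \frac{1}{60}\right) \left(-1 - 540\right)}{374} = \left(-1852 + \frac{1}{18} \left(- \frac{1}{60}\right) \left(-541\right)\right) \frac{1}{374} = \left(-1852 + \frac{541}{1080}\right) \frac{1}{374} = \left(- \frac{1999619}{1080}\right) \frac{1}{374} = - \frac{1999619}{403920}$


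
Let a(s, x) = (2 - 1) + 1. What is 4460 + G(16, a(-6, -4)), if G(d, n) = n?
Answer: 4462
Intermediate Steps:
a(s, x) = 2 (a(s, x) = 1 + 1 = 2)
4460 + G(16, a(-6, -4)) = 4460 + 2 = 4462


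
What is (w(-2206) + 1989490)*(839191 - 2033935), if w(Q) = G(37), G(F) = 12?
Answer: -2376945577488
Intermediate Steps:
w(Q) = 12
(w(-2206) + 1989490)*(839191 - 2033935) = (12 + 1989490)*(839191 - 2033935) = 1989502*(-1194744) = -2376945577488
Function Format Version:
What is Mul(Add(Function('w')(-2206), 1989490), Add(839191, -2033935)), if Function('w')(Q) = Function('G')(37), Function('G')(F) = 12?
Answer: -2376945577488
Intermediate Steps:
Function('w')(Q) = 12
Mul(Add(Function('w')(-2206), 1989490), Add(839191, -2033935)) = Mul(Add(12, 1989490), Add(839191, -2033935)) = Mul(1989502, -1194744) = -2376945577488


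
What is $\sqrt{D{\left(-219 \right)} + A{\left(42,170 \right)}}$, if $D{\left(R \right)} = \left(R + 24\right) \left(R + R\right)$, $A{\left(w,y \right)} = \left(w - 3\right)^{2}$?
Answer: $3 \sqrt{9659} \approx 294.84$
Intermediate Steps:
$A{\left(w,y \right)} = \left(-3 + w\right)^{2}$
$D{\left(R \right)} = 2 R \left(24 + R\right)$ ($D{\left(R \right)} = \left(24 + R\right) 2 R = 2 R \left(24 + R\right)$)
$\sqrt{D{\left(-219 \right)} + A{\left(42,170 \right)}} = \sqrt{2 \left(-219\right) \left(24 - 219\right) + \left(-3 + 42\right)^{2}} = \sqrt{2 \left(-219\right) \left(-195\right) + 39^{2}} = \sqrt{85410 + 1521} = \sqrt{86931} = 3 \sqrt{9659}$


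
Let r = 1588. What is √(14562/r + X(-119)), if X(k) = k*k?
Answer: √8933385310/794 ≈ 119.04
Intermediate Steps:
X(k) = k²
√(14562/r + X(-119)) = √(14562/1588 + (-119)²) = √(14562*(1/1588) + 14161) = √(7281/794 + 14161) = √(11251115/794) = √8933385310/794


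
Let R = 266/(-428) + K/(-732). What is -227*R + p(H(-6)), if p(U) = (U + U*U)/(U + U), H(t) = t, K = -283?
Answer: 3980309/78324 ≈ 50.818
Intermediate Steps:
R = -18397/78324 (R = 266/(-428) - 283/(-732) = 266*(-1/428) - 283*(-1/732) = -133/214 + 283/732 = -18397/78324 ≈ -0.23488)
p(U) = (U + U**2)/(2*U) (p(U) = (U + U**2)/((2*U)) = (U + U**2)*(1/(2*U)) = (U + U**2)/(2*U))
-227*R + p(H(-6)) = -227*(-18397/78324) + (1/2 + (1/2)*(-6)) = 4176119/78324 + (1/2 - 3) = 4176119/78324 - 5/2 = 3980309/78324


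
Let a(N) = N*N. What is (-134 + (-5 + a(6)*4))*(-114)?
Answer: -570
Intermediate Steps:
a(N) = N**2
(-134 + (-5 + a(6)*4))*(-114) = (-134 + (-5 + 6**2*4))*(-114) = (-134 + (-5 + 36*4))*(-114) = (-134 + (-5 + 144))*(-114) = (-134 + 139)*(-114) = 5*(-114) = -570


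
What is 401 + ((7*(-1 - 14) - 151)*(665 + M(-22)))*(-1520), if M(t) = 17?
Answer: 265380241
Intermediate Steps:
401 + ((7*(-1 - 14) - 151)*(665 + M(-22)))*(-1520) = 401 + ((7*(-1 - 14) - 151)*(665 + 17))*(-1520) = 401 + ((7*(-15) - 151)*682)*(-1520) = 401 + ((-105 - 151)*682)*(-1520) = 401 - 256*682*(-1520) = 401 - 174592*(-1520) = 401 + 265379840 = 265380241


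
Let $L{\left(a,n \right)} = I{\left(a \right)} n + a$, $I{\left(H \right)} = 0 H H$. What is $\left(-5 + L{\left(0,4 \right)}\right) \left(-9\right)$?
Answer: $45$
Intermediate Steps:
$I{\left(H \right)} = 0$ ($I{\left(H \right)} = 0 H = 0$)
$L{\left(a,n \right)} = a$ ($L{\left(a,n \right)} = 0 n + a = 0 + a = a$)
$\left(-5 + L{\left(0,4 \right)}\right) \left(-9\right) = \left(-5 + 0\right) \left(-9\right) = \left(-5\right) \left(-9\right) = 45$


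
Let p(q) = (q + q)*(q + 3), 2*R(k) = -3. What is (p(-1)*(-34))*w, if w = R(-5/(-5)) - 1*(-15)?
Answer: 1836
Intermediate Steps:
R(k) = -3/2 (R(k) = (1/2)*(-3) = -3/2)
w = 27/2 (w = -3/2 - 1*(-15) = -3/2 + 15 = 27/2 ≈ 13.500)
p(q) = 2*q*(3 + q) (p(q) = (2*q)*(3 + q) = 2*q*(3 + q))
(p(-1)*(-34))*w = ((2*(-1)*(3 - 1))*(-34))*(27/2) = ((2*(-1)*2)*(-34))*(27/2) = -4*(-34)*(27/2) = 136*(27/2) = 1836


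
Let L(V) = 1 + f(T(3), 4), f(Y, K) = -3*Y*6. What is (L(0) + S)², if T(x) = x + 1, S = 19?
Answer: 2704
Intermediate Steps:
T(x) = 1 + x
f(Y, K) = -18*Y
L(V) = -71 (L(V) = 1 - 18*(1 + 3) = 1 - 18*4 = 1 - 72 = -71)
(L(0) + S)² = (-71 + 19)² = (-52)² = 2704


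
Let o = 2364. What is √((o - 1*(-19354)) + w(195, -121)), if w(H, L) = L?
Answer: √21597 ≈ 146.96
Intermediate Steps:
√((o - 1*(-19354)) + w(195, -121)) = √((2364 - 1*(-19354)) - 121) = √((2364 + 19354) - 121) = √(21718 - 121) = √21597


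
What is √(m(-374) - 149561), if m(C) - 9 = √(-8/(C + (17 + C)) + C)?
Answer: √(-79914756272 + 731*I*√199845166)/731 ≈ 0.025004 + 386.72*I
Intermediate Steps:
m(C) = 9 + √(C - 8/(17 + 2*C)) (m(C) = 9 + √(-8/(C + (17 + C)) + C) = 9 + √(-8/(17 + 2*C) + C) = 9 + √(C - 8/(17 + 2*C)))
√(m(-374) - 149561) = √((9 + √((-8 - 374*(17 + 2*(-374)))/(17 + 2*(-374)))) - 149561) = √((9 + √((-8 - 374*(17 - 748))/(17 - 748))) - 149561) = √((9 + √((-8 - 374*(-731))/(-731))) - 149561) = √((9 + √(-(-8 + 273394)/731)) - 149561) = √((9 + √(-1/731*273386)) - 149561) = √((9 + √(-273386/731)) - 149561) = √((9 + I*√199845166/731) - 149561) = √(-149552 + I*√199845166/731)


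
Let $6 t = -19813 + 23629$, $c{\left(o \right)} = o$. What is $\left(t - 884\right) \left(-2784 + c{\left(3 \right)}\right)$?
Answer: $689688$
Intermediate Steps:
$t = 636$ ($t = \frac{-19813 + 23629}{6} = \frac{1}{6} \cdot 3816 = 636$)
$\left(t - 884\right) \left(-2784 + c{\left(3 \right)}\right) = \left(636 - 884\right) \left(-2784 + 3\right) = \left(-248\right) \left(-2781\right) = 689688$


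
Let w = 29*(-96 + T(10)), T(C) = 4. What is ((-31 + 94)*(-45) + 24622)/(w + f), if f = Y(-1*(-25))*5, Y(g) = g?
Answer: -21787/2543 ≈ -8.5674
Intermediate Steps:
f = 125 (f = -1*(-25)*5 = 25*5 = 125)
w = -2668 (w = 29*(-96 + 4) = 29*(-92) = -2668)
((-31 + 94)*(-45) + 24622)/(w + f) = ((-31 + 94)*(-45) + 24622)/(-2668 + 125) = (63*(-45) + 24622)/(-2543) = (-2835 + 24622)*(-1/2543) = 21787*(-1/2543) = -21787/2543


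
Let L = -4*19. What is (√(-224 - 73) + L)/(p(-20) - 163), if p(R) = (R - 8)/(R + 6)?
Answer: 76/161 - 3*I*√33/161 ≈ 0.47205 - 0.10704*I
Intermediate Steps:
p(R) = (-8 + R)/(6 + R)
L = -76
(√(-224 - 73) + L)/(p(-20) - 163) = (√(-224 - 73) - 76)/((-8 - 20)/(6 - 20) - 163) = (√(-297) - 76)/(-28/(-14) - 163) = (3*I*√33 - 76)/(-1/14*(-28) - 163) = (-76 + 3*I*√33)/(2 - 163) = (-76 + 3*I*√33)/(-161) = (-76 + 3*I*√33)*(-1/161) = 76/161 - 3*I*√33/161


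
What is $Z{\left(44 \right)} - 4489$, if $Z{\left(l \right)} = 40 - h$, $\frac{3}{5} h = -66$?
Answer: $-4339$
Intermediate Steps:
$h = -110$ ($h = \frac{5}{3} \left(-66\right) = -110$)
$Z{\left(l \right)} = 150$ ($Z{\left(l \right)} = 40 - -110 = 40 + 110 = 150$)
$Z{\left(44 \right)} - 4489 = 150 - 4489 = -4339$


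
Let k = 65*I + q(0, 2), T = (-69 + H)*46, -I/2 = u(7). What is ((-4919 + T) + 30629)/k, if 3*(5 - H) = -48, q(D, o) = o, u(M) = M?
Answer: -11751/454 ≈ -25.883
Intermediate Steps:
I = -14 (I = -2*7 = -14)
H = 21 (H = 5 - 1/3*(-48) = 5 + 16 = 21)
T = -2208 (T = (-69 + 21)*46 = -48*46 = -2208)
k = -908 (k = 65*(-14) + 2 = -910 + 2 = -908)
((-4919 + T) + 30629)/k = ((-4919 - 2208) + 30629)/(-908) = (-7127 + 30629)*(-1/908) = 23502*(-1/908) = -11751/454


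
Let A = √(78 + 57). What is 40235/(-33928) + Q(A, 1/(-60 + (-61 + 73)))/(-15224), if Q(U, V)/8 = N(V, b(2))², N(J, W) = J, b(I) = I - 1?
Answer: -22051359281/18594715392 ≈ -1.1859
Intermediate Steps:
b(I) = -1 + I
A = 3*√15 (A = √135 = 3*√15 ≈ 11.619)
Q(U, V) = 8*V²
40235/(-33928) + Q(A, 1/(-60 + (-61 + 73)))/(-15224) = 40235/(-33928) + (8*(1/(-60 + (-61 + 73)))²)/(-15224) = 40235*(-1/33928) + (8*(1/(-60 + 12))²)*(-1/15224) = -40235/33928 + (8*(1/(-48))²)*(-1/15224) = -40235/33928 + (8*(-1/48)²)*(-1/15224) = -40235/33928 + (8*(1/2304))*(-1/15224) = -40235/33928 + (1/288)*(-1/15224) = -40235/33928 - 1/4384512 = -22051359281/18594715392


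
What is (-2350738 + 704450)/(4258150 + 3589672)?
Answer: -823144/3923911 ≈ -0.20978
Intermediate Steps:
(-2350738 + 704450)/(4258150 + 3589672) = -1646288/7847822 = -1646288*1/7847822 = -823144/3923911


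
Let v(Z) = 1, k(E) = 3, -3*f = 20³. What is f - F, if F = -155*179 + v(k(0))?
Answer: 75232/3 ≈ 25077.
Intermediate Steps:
f = -8000/3 (f = -⅓*20³ = -⅓*8000 = -8000/3 ≈ -2666.7)
F = -27744 (F = -155*179 + 1 = -27745 + 1 = -27744)
f - F = -8000/3 - 1*(-27744) = -8000/3 + 27744 = 75232/3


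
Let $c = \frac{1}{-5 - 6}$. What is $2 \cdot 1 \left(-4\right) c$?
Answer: $\frac{8}{11} \approx 0.72727$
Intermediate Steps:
$c = - \frac{1}{11}$ ($c = \frac{1}{-11} = - \frac{1}{11} \approx -0.090909$)
$2 \cdot 1 \left(-4\right) c = 2 \cdot 1 \left(-4\right) \left(- \frac{1}{11}\right) = 2 \left(-4\right) \left(- \frac{1}{11}\right) = \left(-8\right) \left(- \frac{1}{11}\right) = \frac{8}{11}$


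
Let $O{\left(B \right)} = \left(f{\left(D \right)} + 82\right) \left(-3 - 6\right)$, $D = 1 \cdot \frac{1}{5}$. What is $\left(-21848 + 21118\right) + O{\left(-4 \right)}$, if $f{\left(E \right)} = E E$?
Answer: $- \frac{36709}{25} \approx -1468.4$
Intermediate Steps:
$D = \frac{1}{5}$ ($D = 1 \cdot \frac{1}{5} = \frac{1}{5} \approx 0.2$)
$f{\left(E \right)} = E^{2}$
$O{\left(B \right)} = - \frac{18459}{25}$ ($O{\left(B \right)} = \left(\left(\frac{1}{5}\right)^{2} + 82\right) \left(-3 - 6\right) = \left(\frac{1}{25} + 82\right) \left(-9\right) = \frac{2051}{25} \left(-9\right) = - \frac{18459}{25}$)
$\left(-21848 + 21118\right) + O{\left(-4 \right)} = \left(-21848 + 21118\right) - \frac{18459}{25} = -730 - \frac{18459}{25} = - \frac{36709}{25}$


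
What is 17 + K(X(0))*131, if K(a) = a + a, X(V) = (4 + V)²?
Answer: 4209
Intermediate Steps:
K(a) = 2*a
17 + K(X(0))*131 = 17 + (2*(4 + 0)²)*131 = 17 + (2*4²)*131 = 17 + (2*16)*131 = 17 + 32*131 = 17 + 4192 = 4209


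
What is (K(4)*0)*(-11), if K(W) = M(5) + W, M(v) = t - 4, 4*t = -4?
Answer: 0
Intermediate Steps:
t = -1 (t = (1/4)*(-4) = -1)
M(v) = -5 (M(v) = -1 - 4 = -5)
K(W) = -5 + W
(K(4)*0)*(-11) = ((-5 + 4)*0)*(-11) = -1*0*(-11) = 0*(-11) = 0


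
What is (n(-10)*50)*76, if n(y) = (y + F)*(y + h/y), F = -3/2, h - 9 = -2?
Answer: 467590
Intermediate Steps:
h = 7 (h = 9 - 2 = 7)
F = -3/2 (F = -3*½ = -3/2 ≈ -1.5000)
n(y) = (-3/2 + y)*(y + 7/y) (n(y) = (y - 3/2)*(y + 7/y) = (-3/2 + y)*(y + 7/y))
(n(-10)*50)*76 = ((7 + (-10)² - 21/2/(-10) - 3/2*(-10))*50)*76 = ((7 + 100 - 21/2*(-⅒) + 15)*50)*76 = ((7 + 100 + 21/20 + 15)*50)*76 = ((2461/20)*50)*76 = (12305/2)*76 = 467590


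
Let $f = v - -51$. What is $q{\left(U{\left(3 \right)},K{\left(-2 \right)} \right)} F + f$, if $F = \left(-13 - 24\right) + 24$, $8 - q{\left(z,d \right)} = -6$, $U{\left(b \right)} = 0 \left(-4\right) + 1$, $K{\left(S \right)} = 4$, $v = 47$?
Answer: $-84$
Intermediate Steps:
$U{\left(b \right)} = 1$ ($U{\left(b \right)} = 0 + 1 = 1$)
$f = 98$ ($f = 47 - -51 = 47 + 51 = 98$)
$q{\left(z,d \right)} = 14$ ($q{\left(z,d \right)} = 8 - -6 = 8 + 6 = 14$)
$F = -13$ ($F = -37 + 24 = -13$)
$q{\left(U{\left(3 \right)},K{\left(-2 \right)} \right)} F + f = 14 \left(-13\right) + 98 = -182 + 98 = -84$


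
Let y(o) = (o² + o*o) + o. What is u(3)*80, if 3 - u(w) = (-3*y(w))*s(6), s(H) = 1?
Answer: 5280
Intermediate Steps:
y(o) = o + 2*o² (y(o) = (o² + o²) + o = 2*o² + o = o + 2*o²)
u(w) = 3 + 3*w*(1 + 2*w) (u(w) = 3 - (-3*w*(1 + 2*w)) = 3 - (-3)*w*(1 + 2*w) = 3 + 3*w*(1 + 2*w))
u(3)*80 = (3 + 3*3*(1 + 2*3))*80 = (3 + 3*3*(1 + 6))*80 = (3 + 3*3*7)*80 = (3 + 63)*80 = 66*80 = 5280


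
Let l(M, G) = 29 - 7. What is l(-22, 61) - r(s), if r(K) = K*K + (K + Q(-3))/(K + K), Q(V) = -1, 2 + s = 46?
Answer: -168475/88 ≈ -1914.5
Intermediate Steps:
s = 44 (s = -2 + 46 = 44)
l(M, G) = 22
r(K) = K² + (-1 + K)/(2*K) (r(K) = K*K + (K - 1)/(K + K) = K² + (-1 + K)/((2*K)) = K² + (-1 + K)*(1/(2*K)) = K² + (-1 + K)/(2*K))
l(-22, 61) - r(s) = 22 - (-1 + 44 + 2*44³)/(2*44) = 22 - (-1 + 44 + 2*85184)/(2*44) = 22 - (-1 + 44 + 170368)/(2*44) = 22 - 170411/(2*44) = 22 - 1*170411/88 = 22 - 170411/88 = -168475/88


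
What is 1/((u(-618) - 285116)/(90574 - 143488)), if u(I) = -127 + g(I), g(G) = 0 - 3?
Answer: 8819/47541 ≈ 0.18550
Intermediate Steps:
g(G) = -3
u(I) = -130 (u(I) = -127 - 3 = -130)
1/((u(-618) - 285116)/(90574 - 143488)) = 1/((-130 - 285116)/(90574 - 143488)) = 1/(-285246/(-52914)) = 1/(-285246*(-1/52914)) = 1/(47541/8819) = 8819/47541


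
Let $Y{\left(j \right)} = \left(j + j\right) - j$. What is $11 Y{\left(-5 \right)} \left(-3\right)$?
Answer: $165$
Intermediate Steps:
$Y{\left(j \right)} = j$ ($Y{\left(j \right)} = 2 j - j = j$)
$11 Y{\left(-5 \right)} \left(-3\right) = 11 \left(-5\right) \left(-3\right) = \left(-55\right) \left(-3\right) = 165$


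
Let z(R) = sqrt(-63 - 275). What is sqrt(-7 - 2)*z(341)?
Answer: -39*sqrt(2) ≈ -55.154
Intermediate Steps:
z(R) = 13*I*sqrt(2) (z(R) = sqrt(-338) = 13*I*sqrt(2))
sqrt(-7 - 2)*z(341) = sqrt(-7 - 2)*(13*I*sqrt(2)) = sqrt(-9)*(13*I*sqrt(2)) = (3*I)*(13*I*sqrt(2)) = -39*sqrt(2)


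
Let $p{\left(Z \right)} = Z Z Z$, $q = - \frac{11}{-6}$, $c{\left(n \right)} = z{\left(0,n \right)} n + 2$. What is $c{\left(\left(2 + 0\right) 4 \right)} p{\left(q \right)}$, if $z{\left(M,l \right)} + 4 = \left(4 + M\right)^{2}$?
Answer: $\frac{65219}{108} \approx 603.88$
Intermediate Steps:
$z{\left(M,l \right)} = -4 + \left(4 + M\right)^{2}$
$c{\left(n \right)} = 2 + 12 n$ ($c{\left(n \right)} = \left(-4 + \left(4 + 0\right)^{2}\right) n + 2 = \left(-4 + 4^{2}\right) n + 2 = \left(-4 + 16\right) n + 2 = 12 n + 2 = 2 + 12 n$)
$q = \frac{11}{6}$ ($q = \left(-11\right) \left(- \frac{1}{6}\right) = \frac{11}{6} \approx 1.8333$)
$p{\left(Z \right)} = Z^{3}$ ($p{\left(Z \right)} = Z^{2} Z = Z^{3}$)
$c{\left(\left(2 + 0\right) 4 \right)} p{\left(q \right)} = \left(2 + 12 \left(2 + 0\right) 4\right) \left(\frac{11}{6}\right)^{3} = \left(2 + 12 \cdot 2 \cdot 4\right) \frac{1331}{216} = \left(2 + 12 \cdot 8\right) \frac{1331}{216} = \left(2 + 96\right) \frac{1331}{216} = 98 \cdot \frac{1331}{216} = \frac{65219}{108}$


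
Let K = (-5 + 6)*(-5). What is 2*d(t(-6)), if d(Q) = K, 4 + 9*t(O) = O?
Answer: -10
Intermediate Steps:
K = -5 (K = 1*(-5) = -5)
t(O) = -4/9 + O/9
d(Q) = -5
2*d(t(-6)) = 2*(-5) = -10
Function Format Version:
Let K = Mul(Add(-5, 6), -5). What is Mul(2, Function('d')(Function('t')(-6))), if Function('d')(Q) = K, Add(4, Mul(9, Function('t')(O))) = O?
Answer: -10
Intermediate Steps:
K = -5 (K = Mul(1, -5) = -5)
Function('t')(O) = Add(Rational(-4, 9), Mul(Rational(1, 9), O))
Function('d')(Q) = -5
Mul(2, Function('d')(Function('t')(-6))) = Mul(2, -5) = -10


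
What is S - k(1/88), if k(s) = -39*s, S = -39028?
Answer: -3434425/88 ≈ -39028.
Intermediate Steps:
S - k(1/88) = -39028 - (-39)/88 = -39028 - 1*(-39/88) = -39028 + 39/88 = -3434425/88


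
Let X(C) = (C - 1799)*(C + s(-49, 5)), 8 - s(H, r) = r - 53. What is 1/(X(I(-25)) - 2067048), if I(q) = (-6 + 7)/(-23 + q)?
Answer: -2304/4994509103 ≈ -4.6131e-7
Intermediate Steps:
I(q) = 1/(-23 + q)
s(H, r) = 61 - r (s(H, r) = 8 - (r - 53) = 8 - (-53 + r) = 8 + (53 - r) = 61 - r)
X(C) = (-1799 + C)*(56 + C) (X(C) = (C - 1799)*(C + (61 - 1*5)) = (-1799 + C)*(C + (61 - 5)) = (-1799 + C)*(C + 56) = (-1799 + C)*(56 + C))
1/(X(I(-25)) - 2067048) = 1/((-100744 + (1/(-23 - 25))**2 - 1743/(-23 - 25)) - 2067048) = 1/((-100744 + (1/(-48))**2 - 1743/(-48)) - 2067048) = 1/((-100744 + (-1/48)**2 - 1743*(-1/48)) - 2067048) = 1/((-100744 + 1/2304 + 581/16) - 2067048) = 1/(-232030511/2304 - 2067048) = 1/(-4994509103/2304) = -2304/4994509103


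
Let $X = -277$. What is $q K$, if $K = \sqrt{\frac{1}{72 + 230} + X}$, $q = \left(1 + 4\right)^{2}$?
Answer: $\frac{25 i \sqrt{25263206}}{302} \approx 416.08 i$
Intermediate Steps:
$q = 25$ ($q = 5^{2} = 25$)
$K = \frac{i \sqrt{25263206}}{302}$ ($K = \sqrt{\frac{1}{72 + 230} - 277} = \sqrt{\frac{1}{302} - 277} = \sqrt{- \frac{83653}{302}} = \frac{i \sqrt{25263206}}{302} \approx 16.643 i$)
$q K = 25 \frac{i \sqrt{25263206}}{302} = \frac{25 i \sqrt{25263206}}{302}$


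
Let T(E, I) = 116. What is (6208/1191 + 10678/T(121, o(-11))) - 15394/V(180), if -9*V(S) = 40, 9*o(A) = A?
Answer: 2459808277/690780 ≈ 3560.9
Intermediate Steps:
o(A) = A/9
V(S) = -40/9 (V(S) = -⅑*40 = -40/9)
(6208/1191 + 10678/T(121, o(-11))) - 15394/V(180) = (6208/1191 + 10678/116) - 15394/(-40/9) = (6208*(1/1191) + 10678*(1/116)) - 15394*(-9/40) = (6208/1191 + 5339/58) + 69273/20 = 6718813/69078 + 69273/20 = 2459808277/690780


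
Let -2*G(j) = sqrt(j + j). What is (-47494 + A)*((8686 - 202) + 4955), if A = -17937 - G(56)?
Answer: -879327209 + 26878*sqrt(7) ≈ -8.7926e+8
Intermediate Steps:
G(j) = -sqrt(2)*sqrt(j)/2 (G(j) = -sqrt(j + j)/2 = -sqrt(2)*sqrt(j)/2)
A = -17937 + 2*sqrt(7) (A = -17937 - (-1)*sqrt(2)*sqrt(56)/2 = -17937 - (-1)*sqrt(2)*2*sqrt(14)/2 = -17937 - (-2)*sqrt(7) = -17937 + 2*sqrt(7) ≈ -17932.)
(-47494 + A)*((8686 - 202) + 4955) = (-47494 + (-17937 + 2*sqrt(7)))*((8686 - 202) + 4955) = (-65431 + 2*sqrt(7))*(8484 + 4955) = (-65431 + 2*sqrt(7))*13439 = -879327209 + 26878*sqrt(7)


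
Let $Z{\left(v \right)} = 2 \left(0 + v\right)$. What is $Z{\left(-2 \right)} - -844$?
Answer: $840$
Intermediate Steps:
$Z{\left(v \right)} = 2 v$
$Z{\left(-2 \right)} - -844 = 2 \left(-2\right) - -844 = -4 + 844 = 840$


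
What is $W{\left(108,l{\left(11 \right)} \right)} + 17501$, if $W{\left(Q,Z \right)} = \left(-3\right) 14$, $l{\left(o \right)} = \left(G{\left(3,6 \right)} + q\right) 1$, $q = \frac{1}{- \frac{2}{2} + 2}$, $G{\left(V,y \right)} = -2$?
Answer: $17459$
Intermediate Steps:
$q = 1$ ($q = \frac{1}{\left(-2\right) \frac{1}{2} + 2} = \frac{1}{-1 + 2} = 1^{-1} = 1$)
$l{\left(o \right)} = -1$ ($l{\left(o \right)} = \left(-2 + 1\right) 1 = \left(-1\right) 1 = -1$)
$W{\left(Q,Z \right)} = -42$
$W{\left(108,l{\left(11 \right)} \right)} + 17501 = -42 + 17501 = 17459$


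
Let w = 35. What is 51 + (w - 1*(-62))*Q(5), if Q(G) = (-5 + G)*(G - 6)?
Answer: 51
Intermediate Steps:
Q(G) = (-6 + G)*(-5 + G) (Q(G) = (-5 + G)*(-6 + G) = (-6 + G)*(-5 + G))
51 + (w - 1*(-62))*Q(5) = 51 + (35 - 1*(-62))*(30 + 5² - 11*5) = 51 + (35 + 62)*(30 + 25 - 55) = 51 + 97*0 = 51 + 0 = 51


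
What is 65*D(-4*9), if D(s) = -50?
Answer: -3250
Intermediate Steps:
65*D(-4*9) = 65*(-50) = -3250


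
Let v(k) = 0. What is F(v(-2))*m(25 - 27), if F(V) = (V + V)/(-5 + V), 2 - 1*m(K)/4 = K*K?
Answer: 0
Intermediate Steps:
m(K) = 8 - 4*K² (m(K) = 8 - 4*K*K = 8 - 4*K²)
F(V) = 2*V/(-5 + V) (F(V) = (2*V)/(-5 + V) = 2*V/(-5 + V))
F(v(-2))*m(25 - 27) = (2*0/(-5 + 0))*(8 - 4*(25 - 27)²) = (2*0/(-5))*(8 - 4*(-2)²) = (2*0*(-⅕))*(8 - 4*4) = 0*(8 - 16) = 0*(-8) = 0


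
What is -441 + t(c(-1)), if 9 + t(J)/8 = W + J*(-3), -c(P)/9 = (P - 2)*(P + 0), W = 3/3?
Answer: 143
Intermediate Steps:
W = 1 (W = 3*(⅓) = 1)
c(P) = -9*P*(-2 + P) (c(P) = -9*(P - 2)*(P + 0) = -9*(-2 + P)*P = -9*P*(-2 + P))
t(J) = -64 - 24*J (t(J) = -72 + 8*(1 + J*(-3)) = -72 + 8*(1 - 3*J) = -72 + (8 - 24*J) = -64 - 24*J)
-441 + t(c(-1)) = -441 + (-64 - 216*(-1)*(2 - 1*(-1))) = -441 + (-64 - 216*(-1)*(2 + 1)) = -441 + (-64 - 216*(-1)*3) = -441 + (-64 - 24*(-27)) = -441 + (-64 + 648) = -441 + 584 = 143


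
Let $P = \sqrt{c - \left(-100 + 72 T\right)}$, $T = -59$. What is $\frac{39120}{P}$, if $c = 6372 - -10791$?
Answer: $\frac{39120 \sqrt{439}}{3073} \approx 266.73$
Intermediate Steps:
$c = 17163$ ($c = 6372 + 10791 = 17163$)
$P = 7 \sqrt{439}$ ($P = \sqrt{17163 + \left(100 - -4248\right)} = \sqrt{17163 + \left(100 + 4248\right)} = \sqrt{17163 + 4348} = \sqrt{21511} = 7 \sqrt{439} \approx 146.67$)
$\frac{39120}{P} = \frac{39120}{7 \sqrt{439}} = 39120 \frac{\sqrt{439}}{3073} = \frac{39120 \sqrt{439}}{3073}$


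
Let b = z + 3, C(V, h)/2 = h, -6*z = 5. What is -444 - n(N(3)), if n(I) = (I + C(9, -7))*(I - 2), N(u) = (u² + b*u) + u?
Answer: -2073/4 ≈ -518.25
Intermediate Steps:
z = -⅚ (z = -⅙*5 = -⅚ ≈ -0.83333)
C(V, h) = 2*h
b = 13/6 (b = -⅚ + 3 = 13/6 ≈ 2.1667)
N(u) = u² + 19*u/6 (N(u) = (u² + 13*u/6) + u = u² + 19*u/6)
n(I) = (-14 + I)*(-2 + I) (n(I) = (I + 2*(-7))*(I - 2) = (I - 14)*(-2 + I) = (-14 + I)*(-2 + I))
-444 - n(N(3)) = -444 - (28 + ((⅙)*3*(19 + 6*3))² - 8*3*(19 + 6*3)/3) = -444 - (28 + ((⅙)*3*(19 + 18))² - 8*3*(19 + 18)/3) = -444 - (28 + ((⅙)*3*37)² - 8*3*37/3) = -444 - (28 + (37/2)² - 16*37/2) = -444 - (28 + 1369/4 - 296) = -444 - 1*297/4 = -444 - 297/4 = -2073/4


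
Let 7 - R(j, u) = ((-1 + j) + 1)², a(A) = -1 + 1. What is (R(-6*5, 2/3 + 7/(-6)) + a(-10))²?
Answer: 797449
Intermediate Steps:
a(A) = 0
R(j, u) = 7 - j² (R(j, u) = 7 - ((-1 + j) + 1)² = 7 - j²)
(R(-6*5, 2/3 + 7/(-6)) + a(-10))² = ((7 - (-6*5)²) + 0)² = ((7 - 1*(-30)²) + 0)² = ((7 - 1*900) + 0)² = ((7 - 900) + 0)² = (-893 + 0)² = (-893)² = 797449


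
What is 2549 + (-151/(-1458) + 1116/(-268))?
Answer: 248604949/97686 ≈ 2544.9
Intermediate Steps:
2549 + (-151/(-1458) + 1116/(-268)) = 2549 + (-151*(-1/1458) + 1116*(-1/268)) = 2549 + (151/1458 - 279/67) = 2549 - 396665/97686 = 248604949/97686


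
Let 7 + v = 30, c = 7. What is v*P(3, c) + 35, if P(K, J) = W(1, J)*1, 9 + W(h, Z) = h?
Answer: -149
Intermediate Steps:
W(h, Z) = -9 + h
v = 23 (v = -7 + 30 = 23)
P(K, J) = -8 (P(K, J) = (-9 + 1)*1 = -8*1 = -8)
v*P(3, c) + 35 = 23*(-8) + 35 = -184 + 35 = -149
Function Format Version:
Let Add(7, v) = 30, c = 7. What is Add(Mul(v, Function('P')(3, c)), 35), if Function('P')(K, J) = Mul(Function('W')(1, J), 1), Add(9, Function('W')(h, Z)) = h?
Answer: -149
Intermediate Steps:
Function('W')(h, Z) = Add(-9, h)
v = 23 (v = Add(-7, 30) = 23)
Function('P')(K, J) = -8 (Function('P')(K, J) = Mul(Add(-9, 1), 1) = Mul(-8, 1) = -8)
Add(Mul(v, Function('P')(3, c)), 35) = Add(Mul(23, -8), 35) = Add(-184, 35) = -149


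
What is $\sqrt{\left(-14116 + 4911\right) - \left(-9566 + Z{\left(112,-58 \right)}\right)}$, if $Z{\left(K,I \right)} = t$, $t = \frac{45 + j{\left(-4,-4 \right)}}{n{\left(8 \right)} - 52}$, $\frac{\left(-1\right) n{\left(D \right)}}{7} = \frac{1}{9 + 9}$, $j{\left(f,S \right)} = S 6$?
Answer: $\frac{\sqrt{321375343}}{943} \approx 19.011$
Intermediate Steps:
$j{\left(f,S \right)} = 6 S$
$n{\left(D \right)} = - \frac{7}{18}$ ($n{\left(D \right)} = - \frac{7}{9 + 9} = - \frac{7}{18}$)
$t = - \frac{378}{943}$ ($t = \frac{45 + 6 \left(-4\right)}{- \frac{7}{18} - 52} = \frac{45 - 24}{- \frac{943}{18}} = 21 \left(- \frac{18}{943}\right) = - \frac{378}{943} \approx -0.40085$)
$Z{\left(K,I \right)} = - \frac{378}{943}$
$\sqrt{\left(-14116 + 4911\right) - \left(-9566 + Z{\left(112,-58 \right)}\right)} = \sqrt{\left(-14116 + 4911\right) + \left(9566 - - \frac{378}{943}\right)} = \sqrt{-9205 + \left(9566 + \frac{378}{943}\right)} = \sqrt{-9205 + \frac{9021116}{943}} = \sqrt{\frac{340801}{943}} = \frac{\sqrt{321375343}}{943}$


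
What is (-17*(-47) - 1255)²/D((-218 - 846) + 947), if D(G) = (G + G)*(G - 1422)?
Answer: 608/1053 ≈ 0.57740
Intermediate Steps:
D(G) = 2*G*(-1422 + G) (D(G) = (2*G)*(-1422 + G) = 2*G*(-1422 + G))
(-17*(-47) - 1255)²/D((-218 - 846) + 947) = (-17*(-47) - 1255)²/((2*((-218 - 846) + 947)*(-1422 + ((-218 - 846) + 947)))) = (799 - 1255)²/((2*(-1064 + 947)*(-1422 + (-1064 + 947)))) = (-456)²/((2*(-117)*(-1422 - 117))) = 207936/((2*(-117)*(-1539))) = 207936/360126 = 207936*(1/360126) = 608/1053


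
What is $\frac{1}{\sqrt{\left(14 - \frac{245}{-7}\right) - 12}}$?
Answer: $\frac{\sqrt{37}}{37} \approx 0.1644$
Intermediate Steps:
$\frac{1}{\sqrt{\left(14 - \frac{245}{-7}\right) - 12}} = \frac{1}{\sqrt{\left(14 - 245 \left(- \frac{1}{7}\right)\right) - 12}} = \frac{1}{\sqrt{\left(14 - -35\right) - 12}} = \frac{1}{\sqrt{\left(14 + 35\right) - 12}} = \frac{1}{\sqrt{49 - 12}} = \frac{1}{\sqrt{37}} = \frac{\sqrt{37}}{37}$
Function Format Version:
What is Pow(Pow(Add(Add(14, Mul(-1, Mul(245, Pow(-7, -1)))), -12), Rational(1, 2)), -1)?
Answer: Mul(Rational(1, 37), Pow(37, Rational(1, 2))) ≈ 0.16440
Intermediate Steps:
Pow(Pow(Add(Add(14, Mul(-1, Mul(245, Pow(-7, -1)))), -12), Rational(1, 2)), -1) = Pow(Pow(Add(Add(14, Mul(-1, Mul(245, Rational(-1, 7)))), -12), Rational(1, 2)), -1) = Pow(Pow(Add(Add(14, Mul(-1, -35)), -12), Rational(1, 2)), -1) = Pow(Pow(Add(Add(14, 35), -12), Rational(1, 2)), -1) = Pow(Pow(Add(49, -12), Rational(1, 2)), -1) = Pow(Pow(37, Rational(1, 2)), -1) = Mul(Rational(1, 37), Pow(37, Rational(1, 2)))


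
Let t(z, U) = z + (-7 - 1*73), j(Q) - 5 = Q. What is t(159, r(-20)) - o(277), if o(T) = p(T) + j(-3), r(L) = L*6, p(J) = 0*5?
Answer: 77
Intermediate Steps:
j(Q) = 5 + Q
p(J) = 0
r(L) = 6*L
o(T) = 2 (o(T) = 0 + (5 - 3) = 0 + 2 = 2)
t(z, U) = -80 + z (t(z, U) = z + (-7 - 73) = z - 80 = -80 + z)
t(159, r(-20)) - o(277) = (-80 + 159) - 1*2 = 79 - 2 = 77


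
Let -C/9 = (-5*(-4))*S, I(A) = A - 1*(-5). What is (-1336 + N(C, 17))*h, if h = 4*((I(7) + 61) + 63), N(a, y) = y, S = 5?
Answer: -717536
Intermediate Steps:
I(A) = 5 + A (I(A) = A + 5 = 5 + A)
C = -900 (C = -9*(-5*(-4))*5 = -180*5 = -9*100 = -900)
h = 544 (h = 4*(((5 + 7) + 61) + 63) = 4*((12 + 61) + 63) = 4*(73 + 63) = 4*136 = 544)
(-1336 + N(C, 17))*h = (-1336 + 17)*544 = -1319*544 = -717536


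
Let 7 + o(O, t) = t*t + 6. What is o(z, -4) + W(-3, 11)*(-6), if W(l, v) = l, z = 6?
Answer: 33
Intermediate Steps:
o(O, t) = -1 + t² (o(O, t) = -7 + (t*t + 6) = -7 + (t² + 6) = -7 + (6 + t²) = -1 + t²)
o(z, -4) + W(-3, 11)*(-6) = (-1 + (-4)²) - 3*(-6) = (-1 + 16) + 18 = 15 + 18 = 33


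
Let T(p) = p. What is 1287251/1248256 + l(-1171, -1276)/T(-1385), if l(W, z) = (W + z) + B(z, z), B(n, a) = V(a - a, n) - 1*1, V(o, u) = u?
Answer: 6431347979/1728834560 ≈ 3.7200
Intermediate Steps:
B(n, a) = -1 + n (B(n, a) = n - 1*1 = n - 1 = -1 + n)
l(W, z) = -1 + W + 2*z (l(W, z) = (W + z) + (-1 + z) = -1 + W + 2*z)
1287251/1248256 + l(-1171, -1276)/T(-1385) = 1287251/1248256 + (-1 - 1171 + 2*(-1276))/(-1385) = 1287251*(1/1248256) + (-1 - 1171 - 2552)*(-1/1385) = 1287251/1248256 - 3724*(-1/1385) = 1287251/1248256 + 3724/1385 = 6431347979/1728834560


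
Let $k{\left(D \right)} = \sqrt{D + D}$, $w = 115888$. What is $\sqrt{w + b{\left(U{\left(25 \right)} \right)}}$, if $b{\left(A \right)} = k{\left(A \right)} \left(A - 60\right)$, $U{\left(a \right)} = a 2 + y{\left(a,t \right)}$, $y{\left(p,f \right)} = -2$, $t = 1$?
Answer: $4 \sqrt{7243 - 3 \sqrt{6}} \approx 340.25$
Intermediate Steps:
$k{\left(D \right)} = \sqrt{2} \sqrt{D}$ ($k{\left(D \right)} = \sqrt{2 D} = \sqrt{2} \sqrt{D}$)
$U{\left(a \right)} = -2 + 2 a$ ($U{\left(a \right)} = a 2 - 2 = 2 a - 2 = -2 + 2 a$)
$b{\left(A \right)} = \sqrt{2} \sqrt{A} \left(-60 + A\right)$ ($b{\left(A \right)} = \sqrt{2} \sqrt{A} \left(A - 60\right) = \sqrt{2} \sqrt{A} \left(-60 + A\right)$)
$\sqrt{w + b{\left(U{\left(25 \right)} \right)}} = \sqrt{115888 + \sqrt{2} \sqrt{-2 + 2 \cdot 25} \left(-60 + \left(-2 + 2 \cdot 25\right)\right)} = \sqrt{115888 + \sqrt{2} \sqrt{-2 + 50} \left(-60 + \left(-2 + 50\right)\right)} = \sqrt{115888 + \sqrt{2} \sqrt{48} \left(-60 + 48\right)} = \sqrt{115888 + \sqrt{2} \cdot 4 \sqrt{3} \left(-12\right)} = \sqrt{115888 - 48 \sqrt{6}}$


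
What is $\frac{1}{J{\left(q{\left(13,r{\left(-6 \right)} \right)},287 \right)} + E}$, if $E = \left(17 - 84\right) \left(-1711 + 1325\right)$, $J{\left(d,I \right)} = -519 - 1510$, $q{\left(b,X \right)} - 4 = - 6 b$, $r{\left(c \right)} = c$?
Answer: $\frac{1}{23833} \approx 4.1959 \cdot 10^{-5}$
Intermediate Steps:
$q{\left(b,X \right)} = 4 - 6 b$
$J{\left(d,I \right)} = -2029$ ($J{\left(d,I \right)} = -519 - 1510 = -2029$)
$E = 25862$ ($E = \left(17 - 84\right) \left(-386\right) = \left(-67\right) \left(-386\right) = 25862$)
$\frac{1}{J{\left(q{\left(13,r{\left(-6 \right)} \right)},287 \right)} + E} = \frac{1}{-2029 + 25862} = \frac{1}{23833}$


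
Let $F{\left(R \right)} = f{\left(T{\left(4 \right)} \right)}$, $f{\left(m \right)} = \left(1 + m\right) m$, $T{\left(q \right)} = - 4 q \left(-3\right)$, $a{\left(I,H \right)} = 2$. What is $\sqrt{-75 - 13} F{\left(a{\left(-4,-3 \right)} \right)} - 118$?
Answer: $-118 + 4704 i \sqrt{22} \approx -118.0 + 22064.0 i$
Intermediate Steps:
$T{\left(q \right)} = 12 q$
$f{\left(m \right)} = m \left(1 + m\right)$
$F{\left(R \right)} = 2352$ ($F{\left(R \right)} = 12 \cdot 4 \left(1 + 12 \cdot 4\right) = 48 \left(1 + 48\right) = 48 \cdot 49 = 2352$)
$\sqrt{-75 - 13} F{\left(a{\left(-4,-3 \right)} \right)} - 118 = \sqrt{-75 - 13} \cdot 2352 - 118 = \sqrt{-88} \cdot 2352 - 118 = 2 i \sqrt{22} \cdot 2352 - 118 = 4704 i \sqrt{22} - 118 = -118 + 4704 i \sqrt{22}$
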